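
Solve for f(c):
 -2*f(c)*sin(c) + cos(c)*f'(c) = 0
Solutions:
 f(c) = C1/cos(c)^2


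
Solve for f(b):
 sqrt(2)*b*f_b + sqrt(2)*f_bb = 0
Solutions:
 f(b) = C1 + C2*erf(sqrt(2)*b/2)


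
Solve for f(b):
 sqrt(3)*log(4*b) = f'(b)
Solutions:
 f(b) = C1 + sqrt(3)*b*log(b) - sqrt(3)*b + 2*sqrt(3)*b*log(2)


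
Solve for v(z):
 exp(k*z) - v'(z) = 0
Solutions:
 v(z) = C1 + exp(k*z)/k


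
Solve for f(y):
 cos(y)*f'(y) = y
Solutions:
 f(y) = C1 + Integral(y/cos(y), y)


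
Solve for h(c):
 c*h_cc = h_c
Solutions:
 h(c) = C1 + C2*c^2


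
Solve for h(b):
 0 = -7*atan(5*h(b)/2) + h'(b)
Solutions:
 Integral(1/atan(5*_y/2), (_y, h(b))) = C1 + 7*b


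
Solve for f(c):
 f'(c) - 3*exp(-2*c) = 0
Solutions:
 f(c) = C1 - 3*exp(-2*c)/2


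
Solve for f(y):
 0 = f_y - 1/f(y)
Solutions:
 f(y) = -sqrt(C1 + 2*y)
 f(y) = sqrt(C1 + 2*y)


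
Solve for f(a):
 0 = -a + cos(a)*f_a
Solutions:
 f(a) = C1 + Integral(a/cos(a), a)


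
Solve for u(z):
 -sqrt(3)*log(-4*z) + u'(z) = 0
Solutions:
 u(z) = C1 + sqrt(3)*z*log(-z) + sqrt(3)*z*(-1 + 2*log(2))


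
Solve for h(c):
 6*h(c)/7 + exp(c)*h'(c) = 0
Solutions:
 h(c) = C1*exp(6*exp(-c)/7)


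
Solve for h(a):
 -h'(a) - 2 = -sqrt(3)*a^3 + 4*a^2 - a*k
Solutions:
 h(a) = C1 + sqrt(3)*a^4/4 - 4*a^3/3 + a^2*k/2 - 2*a


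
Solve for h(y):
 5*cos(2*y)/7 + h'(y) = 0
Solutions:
 h(y) = C1 - 5*sin(2*y)/14


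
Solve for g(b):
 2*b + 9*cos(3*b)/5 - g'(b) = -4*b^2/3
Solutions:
 g(b) = C1 + 4*b^3/9 + b^2 + 3*sin(3*b)/5


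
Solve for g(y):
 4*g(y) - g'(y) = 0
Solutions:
 g(y) = C1*exp(4*y)


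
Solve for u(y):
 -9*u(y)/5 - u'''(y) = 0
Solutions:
 u(y) = C3*exp(-15^(2/3)*y/5) + (C1*sin(3*3^(1/6)*5^(2/3)*y/10) + C2*cos(3*3^(1/6)*5^(2/3)*y/10))*exp(15^(2/3)*y/10)


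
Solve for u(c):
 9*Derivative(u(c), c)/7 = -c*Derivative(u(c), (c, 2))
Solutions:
 u(c) = C1 + C2/c^(2/7)


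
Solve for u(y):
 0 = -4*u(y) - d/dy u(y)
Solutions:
 u(y) = C1*exp(-4*y)


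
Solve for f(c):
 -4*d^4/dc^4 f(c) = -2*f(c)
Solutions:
 f(c) = C1*exp(-2^(3/4)*c/2) + C2*exp(2^(3/4)*c/2) + C3*sin(2^(3/4)*c/2) + C4*cos(2^(3/4)*c/2)


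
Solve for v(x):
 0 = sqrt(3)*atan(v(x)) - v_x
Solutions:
 Integral(1/atan(_y), (_y, v(x))) = C1 + sqrt(3)*x


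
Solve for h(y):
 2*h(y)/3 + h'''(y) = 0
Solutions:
 h(y) = C3*exp(-2^(1/3)*3^(2/3)*y/3) + (C1*sin(2^(1/3)*3^(1/6)*y/2) + C2*cos(2^(1/3)*3^(1/6)*y/2))*exp(2^(1/3)*3^(2/3)*y/6)


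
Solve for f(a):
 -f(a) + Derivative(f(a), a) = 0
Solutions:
 f(a) = C1*exp(a)


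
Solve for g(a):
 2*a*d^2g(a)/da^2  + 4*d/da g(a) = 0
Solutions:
 g(a) = C1 + C2/a


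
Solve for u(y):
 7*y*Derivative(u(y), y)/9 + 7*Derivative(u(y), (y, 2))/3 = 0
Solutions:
 u(y) = C1 + C2*erf(sqrt(6)*y/6)


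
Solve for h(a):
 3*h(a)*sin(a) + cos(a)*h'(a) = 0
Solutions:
 h(a) = C1*cos(a)^3


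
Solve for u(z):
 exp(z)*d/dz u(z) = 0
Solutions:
 u(z) = C1


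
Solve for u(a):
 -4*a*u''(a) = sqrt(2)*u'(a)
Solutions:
 u(a) = C1 + C2*a^(1 - sqrt(2)/4)


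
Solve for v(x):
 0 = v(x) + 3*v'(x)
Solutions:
 v(x) = C1*exp(-x/3)


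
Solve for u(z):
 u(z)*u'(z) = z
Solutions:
 u(z) = -sqrt(C1 + z^2)
 u(z) = sqrt(C1 + z^2)


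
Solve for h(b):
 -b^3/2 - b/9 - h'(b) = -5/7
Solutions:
 h(b) = C1 - b^4/8 - b^2/18 + 5*b/7


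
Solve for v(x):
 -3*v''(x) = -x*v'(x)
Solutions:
 v(x) = C1 + C2*erfi(sqrt(6)*x/6)


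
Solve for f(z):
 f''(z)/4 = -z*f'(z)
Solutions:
 f(z) = C1 + C2*erf(sqrt(2)*z)


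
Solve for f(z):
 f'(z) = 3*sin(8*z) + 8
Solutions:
 f(z) = C1 + 8*z - 3*cos(8*z)/8


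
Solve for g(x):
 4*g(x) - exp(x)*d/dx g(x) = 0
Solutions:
 g(x) = C1*exp(-4*exp(-x))


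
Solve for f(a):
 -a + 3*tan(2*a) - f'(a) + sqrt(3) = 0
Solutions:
 f(a) = C1 - a^2/2 + sqrt(3)*a - 3*log(cos(2*a))/2


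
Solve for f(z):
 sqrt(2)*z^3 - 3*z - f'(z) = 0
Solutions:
 f(z) = C1 + sqrt(2)*z^4/4 - 3*z^2/2


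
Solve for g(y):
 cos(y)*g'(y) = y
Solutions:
 g(y) = C1 + Integral(y/cos(y), y)


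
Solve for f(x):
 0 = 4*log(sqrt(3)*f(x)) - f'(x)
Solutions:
 -Integral(1/(2*log(_y) + log(3)), (_y, f(x)))/2 = C1 - x


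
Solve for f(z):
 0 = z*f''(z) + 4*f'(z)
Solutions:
 f(z) = C1 + C2/z^3


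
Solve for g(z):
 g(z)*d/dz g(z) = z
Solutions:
 g(z) = -sqrt(C1 + z^2)
 g(z) = sqrt(C1 + z^2)


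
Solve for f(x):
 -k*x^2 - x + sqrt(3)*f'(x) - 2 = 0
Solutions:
 f(x) = C1 + sqrt(3)*k*x^3/9 + sqrt(3)*x^2/6 + 2*sqrt(3)*x/3


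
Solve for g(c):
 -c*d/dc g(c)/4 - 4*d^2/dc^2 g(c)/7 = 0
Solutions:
 g(c) = C1 + C2*erf(sqrt(14)*c/8)


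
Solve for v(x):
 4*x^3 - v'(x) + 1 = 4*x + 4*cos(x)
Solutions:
 v(x) = C1 + x^4 - 2*x^2 + x - 4*sin(x)


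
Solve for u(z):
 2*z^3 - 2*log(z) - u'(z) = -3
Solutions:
 u(z) = C1 + z^4/2 - 2*z*log(z) + 5*z


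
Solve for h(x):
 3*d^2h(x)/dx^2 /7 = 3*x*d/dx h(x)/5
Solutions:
 h(x) = C1 + C2*erfi(sqrt(70)*x/10)


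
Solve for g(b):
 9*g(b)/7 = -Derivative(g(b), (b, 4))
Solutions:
 g(b) = (C1*sin(sqrt(6)*7^(3/4)*b/14) + C2*cos(sqrt(6)*7^(3/4)*b/14))*exp(-sqrt(6)*7^(3/4)*b/14) + (C3*sin(sqrt(6)*7^(3/4)*b/14) + C4*cos(sqrt(6)*7^(3/4)*b/14))*exp(sqrt(6)*7^(3/4)*b/14)


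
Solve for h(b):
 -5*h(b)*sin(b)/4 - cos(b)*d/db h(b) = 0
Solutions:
 h(b) = C1*cos(b)^(5/4)


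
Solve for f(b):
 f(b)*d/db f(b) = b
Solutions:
 f(b) = -sqrt(C1 + b^2)
 f(b) = sqrt(C1 + b^2)


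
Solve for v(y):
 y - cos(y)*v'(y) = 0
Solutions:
 v(y) = C1 + Integral(y/cos(y), y)


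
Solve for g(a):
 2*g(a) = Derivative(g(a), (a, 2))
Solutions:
 g(a) = C1*exp(-sqrt(2)*a) + C2*exp(sqrt(2)*a)


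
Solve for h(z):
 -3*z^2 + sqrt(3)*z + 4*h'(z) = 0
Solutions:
 h(z) = C1 + z^3/4 - sqrt(3)*z^2/8


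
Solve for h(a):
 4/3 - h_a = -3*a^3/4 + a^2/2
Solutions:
 h(a) = C1 + 3*a^4/16 - a^3/6 + 4*a/3


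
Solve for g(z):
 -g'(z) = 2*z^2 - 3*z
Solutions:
 g(z) = C1 - 2*z^3/3 + 3*z^2/2


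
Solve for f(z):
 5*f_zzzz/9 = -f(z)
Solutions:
 f(z) = (C1*sin(5^(3/4)*sqrt(6)*z/10) + C2*cos(5^(3/4)*sqrt(6)*z/10))*exp(-5^(3/4)*sqrt(6)*z/10) + (C3*sin(5^(3/4)*sqrt(6)*z/10) + C4*cos(5^(3/4)*sqrt(6)*z/10))*exp(5^(3/4)*sqrt(6)*z/10)


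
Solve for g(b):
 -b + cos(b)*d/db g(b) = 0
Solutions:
 g(b) = C1 + Integral(b/cos(b), b)


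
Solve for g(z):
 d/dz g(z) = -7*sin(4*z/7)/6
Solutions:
 g(z) = C1 + 49*cos(4*z/7)/24


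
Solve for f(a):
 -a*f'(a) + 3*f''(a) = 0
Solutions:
 f(a) = C1 + C2*erfi(sqrt(6)*a/6)


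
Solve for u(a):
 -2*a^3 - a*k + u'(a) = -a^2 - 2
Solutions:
 u(a) = C1 + a^4/2 - a^3/3 + a^2*k/2 - 2*a


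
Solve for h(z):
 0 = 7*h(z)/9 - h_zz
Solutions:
 h(z) = C1*exp(-sqrt(7)*z/3) + C2*exp(sqrt(7)*z/3)


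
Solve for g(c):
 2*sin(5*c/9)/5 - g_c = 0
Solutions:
 g(c) = C1 - 18*cos(5*c/9)/25


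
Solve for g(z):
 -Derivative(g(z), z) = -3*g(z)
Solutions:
 g(z) = C1*exp(3*z)


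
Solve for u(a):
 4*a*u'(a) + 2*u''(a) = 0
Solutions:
 u(a) = C1 + C2*erf(a)


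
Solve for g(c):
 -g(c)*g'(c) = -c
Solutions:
 g(c) = -sqrt(C1 + c^2)
 g(c) = sqrt(C1 + c^2)


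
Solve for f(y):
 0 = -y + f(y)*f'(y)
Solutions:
 f(y) = -sqrt(C1 + y^2)
 f(y) = sqrt(C1 + y^2)


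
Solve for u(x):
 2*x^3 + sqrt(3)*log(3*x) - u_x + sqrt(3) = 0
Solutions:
 u(x) = C1 + x^4/2 + sqrt(3)*x*log(x) + sqrt(3)*x*log(3)


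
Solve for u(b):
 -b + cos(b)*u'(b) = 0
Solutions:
 u(b) = C1 + Integral(b/cos(b), b)


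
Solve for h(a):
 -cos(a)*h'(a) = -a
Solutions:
 h(a) = C1 + Integral(a/cos(a), a)


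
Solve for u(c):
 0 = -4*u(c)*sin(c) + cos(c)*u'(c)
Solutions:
 u(c) = C1/cos(c)^4


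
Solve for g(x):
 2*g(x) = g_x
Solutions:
 g(x) = C1*exp(2*x)


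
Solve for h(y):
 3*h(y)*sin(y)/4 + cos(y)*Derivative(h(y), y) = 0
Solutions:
 h(y) = C1*cos(y)^(3/4)


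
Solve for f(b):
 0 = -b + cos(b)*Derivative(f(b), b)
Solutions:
 f(b) = C1 + Integral(b/cos(b), b)


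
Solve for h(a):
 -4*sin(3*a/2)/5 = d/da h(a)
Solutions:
 h(a) = C1 + 8*cos(3*a/2)/15


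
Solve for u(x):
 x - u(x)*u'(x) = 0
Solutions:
 u(x) = -sqrt(C1 + x^2)
 u(x) = sqrt(C1 + x^2)


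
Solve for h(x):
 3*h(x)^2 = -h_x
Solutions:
 h(x) = 1/(C1 + 3*x)


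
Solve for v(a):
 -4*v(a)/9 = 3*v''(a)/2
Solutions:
 v(a) = C1*sin(2*sqrt(6)*a/9) + C2*cos(2*sqrt(6)*a/9)


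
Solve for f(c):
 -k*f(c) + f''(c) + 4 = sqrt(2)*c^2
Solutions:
 f(c) = C1*exp(-c*sqrt(k)) + C2*exp(c*sqrt(k)) - sqrt(2)*c^2/k + 4/k - 2*sqrt(2)/k^2


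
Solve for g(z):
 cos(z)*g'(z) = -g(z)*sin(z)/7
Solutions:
 g(z) = C1*cos(z)^(1/7)


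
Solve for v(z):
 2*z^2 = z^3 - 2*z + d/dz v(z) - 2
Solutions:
 v(z) = C1 - z^4/4 + 2*z^3/3 + z^2 + 2*z


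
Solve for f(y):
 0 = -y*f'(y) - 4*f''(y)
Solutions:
 f(y) = C1 + C2*erf(sqrt(2)*y/4)


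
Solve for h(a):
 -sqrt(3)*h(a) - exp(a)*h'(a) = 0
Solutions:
 h(a) = C1*exp(sqrt(3)*exp(-a))


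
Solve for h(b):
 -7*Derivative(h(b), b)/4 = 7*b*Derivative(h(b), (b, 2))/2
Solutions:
 h(b) = C1 + C2*sqrt(b)


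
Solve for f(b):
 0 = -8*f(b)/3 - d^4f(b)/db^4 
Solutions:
 f(b) = (C1*sin(2^(1/4)*3^(3/4)*b/3) + C2*cos(2^(1/4)*3^(3/4)*b/3))*exp(-2^(1/4)*3^(3/4)*b/3) + (C3*sin(2^(1/4)*3^(3/4)*b/3) + C4*cos(2^(1/4)*3^(3/4)*b/3))*exp(2^(1/4)*3^(3/4)*b/3)


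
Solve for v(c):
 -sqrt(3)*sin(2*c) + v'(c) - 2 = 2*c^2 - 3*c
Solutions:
 v(c) = C1 + 2*c^3/3 - 3*c^2/2 + 2*c - sqrt(3)*cos(2*c)/2


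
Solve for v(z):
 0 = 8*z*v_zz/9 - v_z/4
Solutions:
 v(z) = C1 + C2*z^(41/32)


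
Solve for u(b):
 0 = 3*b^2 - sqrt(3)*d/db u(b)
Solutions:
 u(b) = C1 + sqrt(3)*b^3/3


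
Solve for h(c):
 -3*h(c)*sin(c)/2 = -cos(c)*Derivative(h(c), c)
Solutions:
 h(c) = C1/cos(c)^(3/2)


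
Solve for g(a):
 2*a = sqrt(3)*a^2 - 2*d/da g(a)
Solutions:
 g(a) = C1 + sqrt(3)*a^3/6 - a^2/2


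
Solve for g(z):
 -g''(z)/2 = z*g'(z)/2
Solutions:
 g(z) = C1 + C2*erf(sqrt(2)*z/2)


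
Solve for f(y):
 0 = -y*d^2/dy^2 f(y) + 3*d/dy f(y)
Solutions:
 f(y) = C1 + C2*y^4


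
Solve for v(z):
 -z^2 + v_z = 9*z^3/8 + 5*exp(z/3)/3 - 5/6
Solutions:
 v(z) = C1 + 9*z^4/32 + z^3/3 - 5*z/6 + 5*exp(z/3)


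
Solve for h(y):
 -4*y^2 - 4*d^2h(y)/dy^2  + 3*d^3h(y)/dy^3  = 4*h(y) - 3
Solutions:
 h(y) = C1*exp(y*(-2^(1/3)*(9*sqrt(921) + 275)^(1/3) - 8*2^(2/3)/(9*sqrt(921) + 275)^(1/3) + 8)/18)*sin(2^(1/3)*sqrt(3)*y*(-(9*sqrt(921) + 275)^(1/3) + 8*2^(1/3)/(9*sqrt(921) + 275)^(1/3))/18) + C2*exp(y*(-2^(1/3)*(9*sqrt(921) + 275)^(1/3) - 8*2^(2/3)/(9*sqrt(921) + 275)^(1/3) + 8)/18)*cos(2^(1/3)*sqrt(3)*y*(-(9*sqrt(921) + 275)^(1/3) + 8*2^(1/3)/(9*sqrt(921) + 275)^(1/3))/18) + C3*exp(y*(8*2^(2/3)/(9*sqrt(921) + 275)^(1/3) + 4 + 2^(1/3)*(9*sqrt(921) + 275)^(1/3))/9) - y^2 + 11/4


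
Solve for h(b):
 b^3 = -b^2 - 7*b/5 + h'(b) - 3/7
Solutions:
 h(b) = C1 + b^4/4 + b^3/3 + 7*b^2/10 + 3*b/7


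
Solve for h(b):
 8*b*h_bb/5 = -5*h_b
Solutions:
 h(b) = C1 + C2/b^(17/8)


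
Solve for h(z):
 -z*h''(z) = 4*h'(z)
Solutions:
 h(z) = C1 + C2/z^3


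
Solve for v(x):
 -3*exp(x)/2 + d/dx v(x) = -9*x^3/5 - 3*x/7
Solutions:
 v(x) = C1 - 9*x^4/20 - 3*x^2/14 + 3*exp(x)/2


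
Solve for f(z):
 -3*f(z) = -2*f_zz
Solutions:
 f(z) = C1*exp(-sqrt(6)*z/2) + C2*exp(sqrt(6)*z/2)


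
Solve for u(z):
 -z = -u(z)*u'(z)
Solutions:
 u(z) = -sqrt(C1 + z^2)
 u(z) = sqrt(C1 + z^2)


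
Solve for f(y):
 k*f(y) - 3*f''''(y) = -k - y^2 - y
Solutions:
 f(y) = C1*exp(-3^(3/4)*k^(1/4)*y/3) + C2*exp(3^(3/4)*k^(1/4)*y/3) + C3*exp(-3^(3/4)*I*k^(1/4)*y/3) + C4*exp(3^(3/4)*I*k^(1/4)*y/3) - 1 - y^2/k - y/k


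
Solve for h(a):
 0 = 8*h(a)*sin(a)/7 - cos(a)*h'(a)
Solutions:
 h(a) = C1/cos(a)^(8/7)


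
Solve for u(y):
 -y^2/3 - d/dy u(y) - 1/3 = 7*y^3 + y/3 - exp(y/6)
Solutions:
 u(y) = C1 - 7*y^4/4 - y^3/9 - y^2/6 - y/3 + 6*exp(y/6)


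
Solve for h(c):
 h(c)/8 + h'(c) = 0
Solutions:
 h(c) = C1*exp(-c/8)


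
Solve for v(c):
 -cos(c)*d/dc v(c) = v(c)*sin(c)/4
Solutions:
 v(c) = C1*cos(c)^(1/4)


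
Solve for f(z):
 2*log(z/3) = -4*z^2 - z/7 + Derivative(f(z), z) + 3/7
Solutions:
 f(z) = C1 + 4*z^3/3 + z^2/14 + 2*z*log(z) - 17*z/7 - 2*z*log(3)


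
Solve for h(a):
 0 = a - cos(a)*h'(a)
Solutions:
 h(a) = C1 + Integral(a/cos(a), a)


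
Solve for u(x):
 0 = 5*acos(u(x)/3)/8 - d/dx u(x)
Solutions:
 Integral(1/acos(_y/3), (_y, u(x))) = C1 + 5*x/8


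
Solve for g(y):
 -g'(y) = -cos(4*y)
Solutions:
 g(y) = C1 + sin(4*y)/4


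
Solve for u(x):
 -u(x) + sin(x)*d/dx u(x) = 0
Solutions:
 u(x) = C1*sqrt(cos(x) - 1)/sqrt(cos(x) + 1)


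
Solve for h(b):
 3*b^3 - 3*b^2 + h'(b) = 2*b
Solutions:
 h(b) = C1 - 3*b^4/4 + b^3 + b^2


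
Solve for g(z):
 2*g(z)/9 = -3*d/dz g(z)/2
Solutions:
 g(z) = C1*exp(-4*z/27)


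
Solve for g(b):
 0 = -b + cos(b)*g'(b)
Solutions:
 g(b) = C1 + Integral(b/cos(b), b)


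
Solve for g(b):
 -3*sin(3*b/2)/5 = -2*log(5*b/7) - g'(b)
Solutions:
 g(b) = C1 - 2*b*log(b) - 2*b*log(5) + 2*b + 2*b*log(7) - 2*cos(3*b/2)/5


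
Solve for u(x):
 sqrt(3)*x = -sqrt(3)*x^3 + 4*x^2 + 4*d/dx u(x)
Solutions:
 u(x) = C1 + sqrt(3)*x^4/16 - x^3/3 + sqrt(3)*x^2/8


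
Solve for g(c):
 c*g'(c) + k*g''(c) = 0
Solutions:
 g(c) = C1 + C2*sqrt(k)*erf(sqrt(2)*c*sqrt(1/k)/2)


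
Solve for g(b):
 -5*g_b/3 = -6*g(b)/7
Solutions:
 g(b) = C1*exp(18*b/35)


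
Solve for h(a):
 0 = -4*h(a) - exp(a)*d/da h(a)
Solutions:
 h(a) = C1*exp(4*exp(-a))


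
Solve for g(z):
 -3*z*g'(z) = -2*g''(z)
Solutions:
 g(z) = C1 + C2*erfi(sqrt(3)*z/2)


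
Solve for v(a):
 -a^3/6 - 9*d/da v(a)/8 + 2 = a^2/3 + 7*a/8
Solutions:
 v(a) = C1 - a^4/27 - 8*a^3/81 - 7*a^2/18 + 16*a/9


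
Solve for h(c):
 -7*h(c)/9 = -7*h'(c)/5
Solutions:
 h(c) = C1*exp(5*c/9)


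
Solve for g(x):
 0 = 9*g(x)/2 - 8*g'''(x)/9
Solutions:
 g(x) = C3*exp(3*2^(2/3)*3^(1/3)*x/4) + (C1*sin(3*2^(2/3)*3^(5/6)*x/8) + C2*cos(3*2^(2/3)*3^(5/6)*x/8))*exp(-3*2^(2/3)*3^(1/3)*x/8)


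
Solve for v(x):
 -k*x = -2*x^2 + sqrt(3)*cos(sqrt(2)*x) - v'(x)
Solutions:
 v(x) = C1 + k*x^2/2 - 2*x^3/3 + sqrt(6)*sin(sqrt(2)*x)/2


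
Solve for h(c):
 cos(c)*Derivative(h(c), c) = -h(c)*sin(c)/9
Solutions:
 h(c) = C1*cos(c)^(1/9)


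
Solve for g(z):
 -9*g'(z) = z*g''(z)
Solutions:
 g(z) = C1 + C2/z^8


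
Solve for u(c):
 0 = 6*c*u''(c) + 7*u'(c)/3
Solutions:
 u(c) = C1 + C2*c^(11/18)


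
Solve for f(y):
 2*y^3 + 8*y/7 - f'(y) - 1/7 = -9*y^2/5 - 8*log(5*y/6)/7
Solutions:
 f(y) = C1 + y^4/2 + 3*y^3/5 + 4*y^2/7 + 8*y*log(y)/7 - 8*y*log(6)/7 - 9*y/7 + 8*y*log(5)/7


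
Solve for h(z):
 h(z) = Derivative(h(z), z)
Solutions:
 h(z) = C1*exp(z)


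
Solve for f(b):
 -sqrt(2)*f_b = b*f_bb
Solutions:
 f(b) = C1 + C2*b^(1 - sqrt(2))


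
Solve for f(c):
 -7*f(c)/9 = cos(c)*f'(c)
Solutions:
 f(c) = C1*(sin(c) - 1)^(7/18)/(sin(c) + 1)^(7/18)


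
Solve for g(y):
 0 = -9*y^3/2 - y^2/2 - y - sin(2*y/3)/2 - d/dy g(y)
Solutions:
 g(y) = C1 - 9*y^4/8 - y^3/6 - y^2/2 + 3*cos(2*y/3)/4


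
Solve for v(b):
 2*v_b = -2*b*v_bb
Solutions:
 v(b) = C1 + C2*log(b)


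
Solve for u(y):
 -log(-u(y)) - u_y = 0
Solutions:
 -li(-u(y)) = C1 - y


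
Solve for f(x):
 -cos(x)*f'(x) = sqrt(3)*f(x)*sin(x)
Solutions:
 f(x) = C1*cos(x)^(sqrt(3))


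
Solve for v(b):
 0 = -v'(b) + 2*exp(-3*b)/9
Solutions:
 v(b) = C1 - 2*exp(-3*b)/27


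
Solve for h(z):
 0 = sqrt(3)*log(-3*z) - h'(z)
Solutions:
 h(z) = C1 + sqrt(3)*z*log(-z) + sqrt(3)*z*(-1 + log(3))


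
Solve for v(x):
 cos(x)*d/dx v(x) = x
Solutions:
 v(x) = C1 + Integral(x/cos(x), x)


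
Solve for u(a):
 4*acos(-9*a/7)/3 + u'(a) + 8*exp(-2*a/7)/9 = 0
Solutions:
 u(a) = C1 - 4*a*acos(-9*a/7)/3 - 4*sqrt(49 - 81*a^2)/27 + 28*exp(-2*a/7)/9


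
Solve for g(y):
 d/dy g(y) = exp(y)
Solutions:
 g(y) = C1 + exp(y)


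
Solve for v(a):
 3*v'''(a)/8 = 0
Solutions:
 v(a) = C1 + C2*a + C3*a^2


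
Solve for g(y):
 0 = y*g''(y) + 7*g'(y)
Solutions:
 g(y) = C1 + C2/y^6


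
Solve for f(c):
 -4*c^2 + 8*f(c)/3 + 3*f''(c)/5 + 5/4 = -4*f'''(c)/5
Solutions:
 f(c) = C1*exp(c*(-6 + 3*3^(1/3)/(8*sqrt(1630) + 323)^(1/3) + 3^(2/3)*(8*sqrt(1630) + 323)^(1/3))/24)*sin(3^(1/6)*c*(-(8*sqrt(1630) + 323)^(1/3) + 3^(2/3)/(8*sqrt(1630) + 323)^(1/3))/8) + C2*exp(c*(-6 + 3*3^(1/3)/(8*sqrt(1630) + 323)^(1/3) + 3^(2/3)*(8*sqrt(1630) + 323)^(1/3))/24)*cos(3^(1/6)*c*(-(8*sqrt(1630) + 323)^(1/3) + 3^(2/3)/(8*sqrt(1630) + 323)^(1/3))/8) + C3*exp(-c*(3*3^(1/3)/(8*sqrt(1630) + 323)^(1/3) + 3 + 3^(2/3)*(8*sqrt(1630) + 323)^(1/3))/12) + 3*c^2/2 - 183/160


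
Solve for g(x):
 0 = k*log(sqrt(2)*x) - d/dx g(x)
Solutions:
 g(x) = C1 + k*x*log(x) - k*x + k*x*log(2)/2


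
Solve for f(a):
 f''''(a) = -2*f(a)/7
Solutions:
 f(a) = (C1*sin(14^(3/4)*a/14) + C2*cos(14^(3/4)*a/14))*exp(-14^(3/4)*a/14) + (C3*sin(14^(3/4)*a/14) + C4*cos(14^(3/4)*a/14))*exp(14^(3/4)*a/14)


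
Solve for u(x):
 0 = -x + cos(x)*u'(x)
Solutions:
 u(x) = C1 + Integral(x/cos(x), x)


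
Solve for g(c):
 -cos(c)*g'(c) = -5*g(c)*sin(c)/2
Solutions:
 g(c) = C1/cos(c)^(5/2)


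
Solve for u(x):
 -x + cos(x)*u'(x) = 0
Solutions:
 u(x) = C1 + Integral(x/cos(x), x)


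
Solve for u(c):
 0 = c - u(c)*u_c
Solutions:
 u(c) = -sqrt(C1 + c^2)
 u(c) = sqrt(C1 + c^2)


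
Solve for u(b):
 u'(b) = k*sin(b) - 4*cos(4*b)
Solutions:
 u(b) = C1 - k*cos(b) - sin(4*b)


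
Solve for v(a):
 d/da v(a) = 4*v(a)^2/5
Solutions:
 v(a) = -5/(C1 + 4*a)


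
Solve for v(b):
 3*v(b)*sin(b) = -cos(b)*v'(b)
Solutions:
 v(b) = C1*cos(b)^3


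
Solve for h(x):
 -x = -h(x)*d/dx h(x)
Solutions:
 h(x) = -sqrt(C1 + x^2)
 h(x) = sqrt(C1 + x^2)


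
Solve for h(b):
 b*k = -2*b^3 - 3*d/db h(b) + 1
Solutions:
 h(b) = C1 - b^4/6 - b^2*k/6 + b/3


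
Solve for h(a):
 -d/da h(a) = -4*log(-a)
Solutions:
 h(a) = C1 + 4*a*log(-a) - 4*a


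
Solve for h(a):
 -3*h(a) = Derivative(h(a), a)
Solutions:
 h(a) = C1*exp(-3*a)


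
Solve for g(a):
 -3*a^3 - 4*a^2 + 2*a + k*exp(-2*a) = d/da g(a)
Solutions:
 g(a) = C1 - 3*a^4/4 - 4*a^3/3 + a^2 - k*exp(-2*a)/2


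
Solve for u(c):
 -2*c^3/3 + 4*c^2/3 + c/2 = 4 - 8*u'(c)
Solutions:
 u(c) = C1 + c^4/48 - c^3/18 - c^2/32 + c/2


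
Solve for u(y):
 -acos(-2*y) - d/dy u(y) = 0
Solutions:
 u(y) = C1 - y*acos(-2*y) - sqrt(1 - 4*y^2)/2


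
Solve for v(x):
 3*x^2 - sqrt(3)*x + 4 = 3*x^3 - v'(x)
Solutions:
 v(x) = C1 + 3*x^4/4 - x^3 + sqrt(3)*x^2/2 - 4*x


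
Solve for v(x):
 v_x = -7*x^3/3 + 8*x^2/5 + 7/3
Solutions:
 v(x) = C1 - 7*x^4/12 + 8*x^3/15 + 7*x/3


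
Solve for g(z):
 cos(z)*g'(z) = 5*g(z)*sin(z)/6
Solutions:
 g(z) = C1/cos(z)^(5/6)


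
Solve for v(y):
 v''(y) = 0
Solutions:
 v(y) = C1 + C2*y


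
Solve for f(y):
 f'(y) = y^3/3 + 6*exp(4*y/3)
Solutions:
 f(y) = C1 + y^4/12 + 9*exp(4*y/3)/2


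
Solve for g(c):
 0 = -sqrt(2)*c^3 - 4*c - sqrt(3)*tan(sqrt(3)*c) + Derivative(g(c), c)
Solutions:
 g(c) = C1 + sqrt(2)*c^4/4 + 2*c^2 - log(cos(sqrt(3)*c))


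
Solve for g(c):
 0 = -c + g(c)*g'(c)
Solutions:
 g(c) = -sqrt(C1 + c^2)
 g(c) = sqrt(C1 + c^2)


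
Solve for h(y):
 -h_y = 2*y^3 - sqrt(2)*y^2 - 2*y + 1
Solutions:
 h(y) = C1 - y^4/2 + sqrt(2)*y^3/3 + y^2 - y


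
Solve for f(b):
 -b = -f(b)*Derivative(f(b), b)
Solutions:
 f(b) = -sqrt(C1 + b^2)
 f(b) = sqrt(C1 + b^2)


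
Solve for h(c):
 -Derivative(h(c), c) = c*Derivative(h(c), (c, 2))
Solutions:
 h(c) = C1 + C2*log(c)


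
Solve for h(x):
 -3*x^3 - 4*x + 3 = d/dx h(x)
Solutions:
 h(x) = C1 - 3*x^4/4 - 2*x^2 + 3*x


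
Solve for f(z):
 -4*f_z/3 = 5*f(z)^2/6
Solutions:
 f(z) = 8/(C1 + 5*z)


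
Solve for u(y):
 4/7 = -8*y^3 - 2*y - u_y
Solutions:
 u(y) = C1 - 2*y^4 - y^2 - 4*y/7


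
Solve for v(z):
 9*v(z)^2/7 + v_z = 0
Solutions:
 v(z) = 7/(C1 + 9*z)


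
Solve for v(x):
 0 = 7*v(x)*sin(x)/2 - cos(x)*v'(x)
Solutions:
 v(x) = C1/cos(x)^(7/2)


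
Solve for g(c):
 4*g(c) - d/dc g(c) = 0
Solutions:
 g(c) = C1*exp(4*c)


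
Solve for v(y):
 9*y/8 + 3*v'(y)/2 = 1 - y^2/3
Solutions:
 v(y) = C1 - 2*y^3/27 - 3*y^2/8 + 2*y/3


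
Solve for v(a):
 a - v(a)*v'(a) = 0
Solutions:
 v(a) = -sqrt(C1 + a^2)
 v(a) = sqrt(C1 + a^2)


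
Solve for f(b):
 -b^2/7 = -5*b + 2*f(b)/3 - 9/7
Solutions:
 f(b) = -3*b^2/14 + 15*b/2 + 27/14


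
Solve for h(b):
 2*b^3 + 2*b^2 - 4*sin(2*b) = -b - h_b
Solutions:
 h(b) = C1 - b^4/2 - 2*b^3/3 - b^2/2 - 2*cos(2*b)


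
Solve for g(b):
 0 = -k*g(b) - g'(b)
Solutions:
 g(b) = C1*exp(-b*k)


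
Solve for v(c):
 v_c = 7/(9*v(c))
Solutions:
 v(c) = -sqrt(C1 + 14*c)/3
 v(c) = sqrt(C1 + 14*c)/3


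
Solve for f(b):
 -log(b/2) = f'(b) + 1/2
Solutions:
 f(b) = C1 - b*log(b) + b/2 + b*log(2)


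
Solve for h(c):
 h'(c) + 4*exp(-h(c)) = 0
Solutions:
 h(c) = log(C1 - 4*c)


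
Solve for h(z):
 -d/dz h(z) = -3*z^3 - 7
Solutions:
 h(z) = C1 + 3*z^4/4 + 7*z


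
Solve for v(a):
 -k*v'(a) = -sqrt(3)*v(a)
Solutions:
 v(a) = C1*exp(sqrt(3)*a/k)


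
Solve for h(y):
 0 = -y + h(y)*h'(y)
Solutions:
 h(y) = -sqrt(C1 + y^2)
 h(y) = sqrt(C1 + y^2)


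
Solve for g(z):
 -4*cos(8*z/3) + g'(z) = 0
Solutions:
 g(z) = C1 + 3*sin(8*z/3)/2


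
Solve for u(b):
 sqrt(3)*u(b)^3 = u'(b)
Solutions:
 u(b) = -sqrt(2)*sqrt(-1/(C1 + sqrt(3)*b))/2
 u(b) = sqrt(2)*sqrt(-1/(C1 + sqrt(3)*b))/2


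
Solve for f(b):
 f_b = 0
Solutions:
 f(b) = C1


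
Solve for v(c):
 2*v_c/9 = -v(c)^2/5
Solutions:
 v(c) = 10/(C1 + 9*c)


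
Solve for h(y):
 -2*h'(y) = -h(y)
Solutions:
 h(y) = C1*exp(y/2)


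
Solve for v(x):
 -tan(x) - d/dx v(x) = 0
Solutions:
 v(x) = C1 + log(cos(x))


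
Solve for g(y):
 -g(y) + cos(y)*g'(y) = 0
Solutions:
 g(y) = C1*sqrt(sin(y) + 1)/sqrt(sin(y) - 1)


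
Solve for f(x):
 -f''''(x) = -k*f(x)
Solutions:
 f(x) = C1*exp(-k^(1/4)*x) + C2*exp(k^(1/4)*x) + C3*exp(-I*k^(1/4)*x) + C4*exp(I*k^(1/4)*x)


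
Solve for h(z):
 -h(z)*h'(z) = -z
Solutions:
 h(z) = -sqrt(C1 + z^2)
 h(z) = sqrt(C1 + z^2)


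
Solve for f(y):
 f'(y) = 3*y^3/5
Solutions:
 f(y) = C1 + 3*y^4/20


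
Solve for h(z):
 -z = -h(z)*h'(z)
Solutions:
 h(z) = -sqrt(C1 + z^2)
 h(z) = sqrt(C1 + z^2)


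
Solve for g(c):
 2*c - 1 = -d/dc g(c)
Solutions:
 g(c) = C1 - c^2 + c


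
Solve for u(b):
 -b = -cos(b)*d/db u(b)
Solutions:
 u(b) = C1 + Integral(b/cos(b), b)


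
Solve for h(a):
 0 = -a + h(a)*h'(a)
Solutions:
 h(a) = -sqrt(C1 + a^2)
 h(a) = sqrt(C1 + a^2)


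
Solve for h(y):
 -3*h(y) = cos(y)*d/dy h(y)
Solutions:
 h(y) = C1*(sin(y) - 1)^(3/2)/(sin(y) + 1)^(3/2)


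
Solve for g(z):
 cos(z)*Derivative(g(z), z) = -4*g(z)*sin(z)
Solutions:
 g(z) = C1*cos(z)^4


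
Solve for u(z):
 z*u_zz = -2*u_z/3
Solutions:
 u(z) = C1 + C2*z^(1/3)


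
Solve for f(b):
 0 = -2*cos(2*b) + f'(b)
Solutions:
 f(b) = C1 + sin(2*b)


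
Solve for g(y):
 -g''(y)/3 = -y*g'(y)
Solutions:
 g(y) = C1 + C2*erfi(sqrt(6)*y/2)


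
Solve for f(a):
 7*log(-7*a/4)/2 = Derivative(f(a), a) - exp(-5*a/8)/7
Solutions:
 f(a) = C1 + 7*a*log(-a)/2 + a*(-7*log(2) - 7/2 + 7*log(7)/2) - 8*exp(-5*a/8)/35


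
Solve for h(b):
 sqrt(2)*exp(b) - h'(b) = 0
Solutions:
 h(b) = C1 + sqrt(2)*exp(b)


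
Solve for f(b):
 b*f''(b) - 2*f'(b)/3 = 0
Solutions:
 f(b) = C1 + C2*b^(5/3)


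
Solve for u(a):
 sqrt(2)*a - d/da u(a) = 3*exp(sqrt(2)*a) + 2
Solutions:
 u(a) = C1 + sqrt(2)*a^2/2 - 2*a - 3*sqrt(2)*exp(sqrt(2)*a)/2


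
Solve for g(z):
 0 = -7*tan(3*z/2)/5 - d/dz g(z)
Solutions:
 g(z) = C1 + 14*log(cos(3*z/2))/15


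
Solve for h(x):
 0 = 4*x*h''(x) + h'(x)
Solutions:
 h(x) = C1 + C2*x^(3/4)


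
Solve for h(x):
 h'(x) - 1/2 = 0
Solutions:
 h(x) = C1 + x/2


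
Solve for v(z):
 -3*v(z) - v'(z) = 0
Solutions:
 v(z) = C1*exp(-3*z)


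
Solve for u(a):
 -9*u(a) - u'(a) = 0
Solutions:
 u(a) = C1*exp(-9*a)


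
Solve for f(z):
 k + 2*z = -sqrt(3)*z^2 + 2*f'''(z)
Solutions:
 f(z) = C1 + C2*z + C3*z^2 + k*z^3/12 + sqrt(3)*z^5/120 + z^4/24


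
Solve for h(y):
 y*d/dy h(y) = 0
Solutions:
 h(y) = C1


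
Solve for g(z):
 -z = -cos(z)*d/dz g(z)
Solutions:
 g(z) = C1 + Integral(z/cos(z), z)


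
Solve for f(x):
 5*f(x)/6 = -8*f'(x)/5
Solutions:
 f(x) = C1*exp(-25*x/48)


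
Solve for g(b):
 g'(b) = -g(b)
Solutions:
 g(b) = C1*exp(-b)


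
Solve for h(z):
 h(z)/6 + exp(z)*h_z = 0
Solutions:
 h(z) = C1*exp(exp(-z)/6)


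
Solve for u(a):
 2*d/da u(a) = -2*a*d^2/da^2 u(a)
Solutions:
 u(a) = C1 + C2*log(a)


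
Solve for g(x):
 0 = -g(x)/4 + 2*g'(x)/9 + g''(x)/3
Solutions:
 g(x) = C1*exp(x*(-2 + sqrt(31))/6) + C2*exp(-x*(2 + sqrt(31))/6)


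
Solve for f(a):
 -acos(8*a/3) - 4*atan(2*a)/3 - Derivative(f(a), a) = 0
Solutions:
 f(a) = C1 - a*acos(8*a/3) - 4*a*atan(2*a)/3 + sqrt(9 - 64*a^2)/8 + log(4*a^2 + 1)/3


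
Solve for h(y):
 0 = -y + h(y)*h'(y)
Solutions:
 h(y) = -sqrt(C1 + y^2)
 h(y) = sqrt(C1 + y^2)


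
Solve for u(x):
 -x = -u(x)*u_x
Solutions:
 u(x) = -sqrt(C1 + x^2)
 u(x) = sqrt(C1 + x^2)


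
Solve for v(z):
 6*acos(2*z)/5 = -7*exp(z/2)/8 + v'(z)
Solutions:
 v(z) = C1 + 6*z*acos(2*z)/5 - 3*sqrt(1 - 4*z^2)/5 + 7*exp(z/2)/4


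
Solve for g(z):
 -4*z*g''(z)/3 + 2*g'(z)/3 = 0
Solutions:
 g(z) = C1 + C2*z^(3/2)


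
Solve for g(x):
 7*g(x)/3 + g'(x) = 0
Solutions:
 g(x) = C1*exp(-7*x/3)


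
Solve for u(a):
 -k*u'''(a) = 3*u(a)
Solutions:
 u(a) = C1*exp(3^(1/3)*a*(-1/k)^(1/3)) + C2*exp(a*(-1/k)^(1/3)*(-3^(1/3) + 3^(5/6)*I)/2) + C3*exp(-a*(-1/k)^(1/3)*(3^(1/3) + 3^(5/6)*I)/2)


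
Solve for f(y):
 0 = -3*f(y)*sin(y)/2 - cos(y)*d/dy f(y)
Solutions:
 f(y) = C1*cos(y)^(3/2)


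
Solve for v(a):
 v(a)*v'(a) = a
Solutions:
 v(a) = -sqrt(C1 + a^2)
 v(a) = sqrt(C1 + a^2)


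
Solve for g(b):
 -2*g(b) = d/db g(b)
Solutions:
 g(b) = C1*exp(-2*b)


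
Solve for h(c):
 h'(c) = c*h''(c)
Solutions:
 h(c) = C1 + C2*c^2


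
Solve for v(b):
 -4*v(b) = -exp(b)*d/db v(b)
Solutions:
 v(b) = C1*exp(-4*exp(-b))


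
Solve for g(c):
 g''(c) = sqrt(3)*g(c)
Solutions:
 g(c) = C1*exp(-3^(1/4)*c) + C2*exp(3^(1/4)*c)


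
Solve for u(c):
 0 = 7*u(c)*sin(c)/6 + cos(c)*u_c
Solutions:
 u(c) = C1*cos(c)^(7/6)


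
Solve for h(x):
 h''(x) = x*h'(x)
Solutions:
 h(x) = C1 + C2*erfi(sqrt(2)*x/2)


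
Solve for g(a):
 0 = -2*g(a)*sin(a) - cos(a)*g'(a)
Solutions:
 g(a) = C1*cos(a)^2


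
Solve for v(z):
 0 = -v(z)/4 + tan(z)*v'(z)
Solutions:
 v(z) = C1*sin(z)^(1/4)


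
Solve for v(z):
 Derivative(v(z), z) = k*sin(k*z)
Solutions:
 v(z) = C1 - cos(k*z)


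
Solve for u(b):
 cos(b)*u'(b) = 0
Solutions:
 u(b) = C1


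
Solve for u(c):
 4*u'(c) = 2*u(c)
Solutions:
 u(c) = C1*exp(c/2)


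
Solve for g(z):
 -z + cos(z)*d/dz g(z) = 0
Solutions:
 g(z) = C1 + Integral(z/cos(z), z)


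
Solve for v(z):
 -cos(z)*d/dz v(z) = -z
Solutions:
 v(z) = C1 + Integral(z/cos(z), z)


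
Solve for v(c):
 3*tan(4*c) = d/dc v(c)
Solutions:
 v(c) = C1 - 3*log(cos(4*c))/4


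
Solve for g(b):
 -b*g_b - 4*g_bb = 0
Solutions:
 g(b) = C1 + C2*erf(sqrt(2)*b/4)


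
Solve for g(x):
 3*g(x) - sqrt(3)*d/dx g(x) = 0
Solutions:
 g(x) = C1*exp(sqrt(3)*x)


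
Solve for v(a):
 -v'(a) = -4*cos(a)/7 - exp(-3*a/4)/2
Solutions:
 v(a) = C1 + 4*sin(a)/7 - 2*exp(-3*a/4)/3


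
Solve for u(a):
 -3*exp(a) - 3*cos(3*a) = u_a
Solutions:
 u(a) = C1 - 3*exp(a) - sin(3*a)


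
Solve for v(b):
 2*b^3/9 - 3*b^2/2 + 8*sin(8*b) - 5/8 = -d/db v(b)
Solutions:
 v(b) = C1 - b^4/18 + b^3/2 + 5*b/8 + cos(8*b)


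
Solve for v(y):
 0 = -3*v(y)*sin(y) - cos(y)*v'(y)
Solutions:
 v(y) = C1*cos(y)^3


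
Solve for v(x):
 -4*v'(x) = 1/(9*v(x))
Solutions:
 v(x) = -sqrt(C1 - 2*x)/6
 v(x) = sqrt(C1 - 2*x)/6


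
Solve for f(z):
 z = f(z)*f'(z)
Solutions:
 f(z) = -sqrt(C1 + z^2)
 f(z) = sqrt(C1 + z^2)


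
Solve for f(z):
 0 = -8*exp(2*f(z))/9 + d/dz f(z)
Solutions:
 f(z) = log(-sqrt(-1/(C1 + 8*z))) - log(2)/2 + log(3)
 f(z) = log(-1/(C1 + 8*z))/2 - log(2)/2 + log(3)


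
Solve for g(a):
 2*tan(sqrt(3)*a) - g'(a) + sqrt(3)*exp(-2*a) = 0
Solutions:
 g(a) = C1 + sqrt(3)*log(tan(sqrt(3)*a)^2 + 1)/3 - sqrt(3)*exp(-2*a)/2


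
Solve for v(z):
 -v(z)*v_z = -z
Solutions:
 v(z) = -sqrt(C1 + z^2)
 v(z) = sqrt(C1 + z^2)


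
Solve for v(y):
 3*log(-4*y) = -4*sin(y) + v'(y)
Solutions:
 v(y) = C1 + 3*y*log(-y) - 3*y + 6*y*log(2) - 4*cos(y)


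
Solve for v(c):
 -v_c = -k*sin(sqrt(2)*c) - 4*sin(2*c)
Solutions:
 v(c) = C1 - sqrt(2)*k*cos(sqrt(2)*c)/2 - 2*cos(2*c)


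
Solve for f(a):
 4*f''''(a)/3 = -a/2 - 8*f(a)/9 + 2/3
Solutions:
 f(a) = -9*a/16 + (C1*sin(6^(3/4)*a/6) + C2*cos(6^(3/4)*a/6))*exp(-6^(3/4)*a/6) + (C3*sin(6^(3/4)*a/6) + C4*cos(6^(3/4)*a/6))*exp(6^(3/4)*a/6) + 3/4


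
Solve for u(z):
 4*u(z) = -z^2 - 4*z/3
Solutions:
 u(z) = z*(-3*z - 4)/12


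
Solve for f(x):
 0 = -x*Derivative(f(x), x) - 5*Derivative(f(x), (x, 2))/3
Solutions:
 f(x) = C1 + C2*erf(sqrt(30)*x/10)


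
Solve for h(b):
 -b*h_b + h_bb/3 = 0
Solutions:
 h(b) = C1 + C2*erfi(sqrt(6)*b/2)


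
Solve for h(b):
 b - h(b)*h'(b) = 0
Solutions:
 h(b) = -sqrt(C1 + b^2)
 h(b) = sqrt(C1 + b^2)


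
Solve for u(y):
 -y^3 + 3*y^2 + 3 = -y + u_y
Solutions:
 u(y) = C1 - y^4/4 + y^3 + y^2/2 + 3*y


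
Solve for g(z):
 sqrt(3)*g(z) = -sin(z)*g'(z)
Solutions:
 g(z) = C1*(cos(z) + 1)^(sqrt(3)/2)/(cos(z) - 1)^(sqrt(3)/2)


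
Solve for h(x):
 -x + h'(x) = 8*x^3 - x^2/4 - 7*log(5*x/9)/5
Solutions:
 h(x) = C1 + 2*x^4 - x^3/12 + x^2/2 - 7*x*log(x)/5 - 7*x*log(5)/5 + 7*x/5 + 14*x*log(3)/5


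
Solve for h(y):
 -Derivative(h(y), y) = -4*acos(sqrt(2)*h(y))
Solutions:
 Integral(1/acos(sqrt(2)*_y), (_y, h(y))) = C1 + 4*y


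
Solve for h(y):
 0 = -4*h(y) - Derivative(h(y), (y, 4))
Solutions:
 h(y) = (C1*sin(y) + C2*cos(y))*exp(-y) + (C3*sin(y) + C4*cos(y))*exp(y)


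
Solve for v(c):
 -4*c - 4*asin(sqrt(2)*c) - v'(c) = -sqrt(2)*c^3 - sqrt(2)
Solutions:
 v(c) = C1 + sqrt(2)*c^4/4 - 2*c^2 - 4*c*asin(sqrt(2)*c) + sqrt(2)*c - 2*sqrt(2)*sqrt(1 - 2*c^2)


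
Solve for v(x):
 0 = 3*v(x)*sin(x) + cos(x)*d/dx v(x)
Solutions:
 v(x) = C1*cos(x)^3


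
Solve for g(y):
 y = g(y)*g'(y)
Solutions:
 g(y) = -sqrt(C1 + y^2)
 g(y) = sqrt(C1 + y^2)


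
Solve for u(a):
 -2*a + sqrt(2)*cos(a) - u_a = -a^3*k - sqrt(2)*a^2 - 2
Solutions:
 u(a) = C1 + a^4*k/4 + sqrt(2)*a^3/3 - a^2 + 2*a + sqrt(2)*sin(a)


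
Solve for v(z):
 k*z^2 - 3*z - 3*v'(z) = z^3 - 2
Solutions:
 v(z) = C1 + k*z^3/9 - z^4/12 - z^2/2 + 2*z/3


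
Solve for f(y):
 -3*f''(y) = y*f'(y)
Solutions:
 f(y) = C1 + C2*erf(sqrt(6)*y/6)


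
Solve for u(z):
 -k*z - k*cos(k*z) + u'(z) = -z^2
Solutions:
 u(z) = C1 + k*z^2/2 - z^3/3 + sin(k*z)


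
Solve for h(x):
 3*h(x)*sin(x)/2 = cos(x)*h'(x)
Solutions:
 h(x) = C1/cos(x)^(3/2)


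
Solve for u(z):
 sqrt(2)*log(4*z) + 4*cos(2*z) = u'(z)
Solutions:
 u(z) = C1 + sqrt(2)*z*(log(z) - 1) + 2*sqrt(2)*z*log(2) + 2*sin(2*z)


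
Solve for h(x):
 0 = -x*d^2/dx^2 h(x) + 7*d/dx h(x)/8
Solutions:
 h(x) = C1 + C2*x^(15/8)


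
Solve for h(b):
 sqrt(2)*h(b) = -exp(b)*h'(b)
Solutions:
 h(b) = C1*exp(sqrt(2)*exp(-b))


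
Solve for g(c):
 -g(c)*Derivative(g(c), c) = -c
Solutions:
 g(c) = -sqrt(C1 + c^2)
 g(c) = sqrt(C1 + c^2)


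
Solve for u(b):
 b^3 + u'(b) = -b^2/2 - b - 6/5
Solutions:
 u(b) = C1 - b^4/4 - b^3/6 - b^2/2 - 6*b/5


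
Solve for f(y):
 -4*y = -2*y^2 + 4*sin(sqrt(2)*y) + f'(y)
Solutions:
 f(y) = C1 + 2*y^3/3 - 2*y^2 + 2*sqrt(2)*cos(sqrt(2)*y)


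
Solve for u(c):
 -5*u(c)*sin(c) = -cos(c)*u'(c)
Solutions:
 u(c) = C1/cos(c)^5


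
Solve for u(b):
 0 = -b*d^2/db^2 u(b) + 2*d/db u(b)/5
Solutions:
 u(b) = C1 + C2*b^(7/5)


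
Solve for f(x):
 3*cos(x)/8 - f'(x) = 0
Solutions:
 f(x) = C1 + 3*sin(x)/8


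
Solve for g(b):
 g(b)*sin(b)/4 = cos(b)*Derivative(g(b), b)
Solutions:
 g(b) = C1/cos(b)^(1/4)


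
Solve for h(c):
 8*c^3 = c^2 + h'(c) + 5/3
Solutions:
 h(c) = C1 + 2*c^4 - c^3/3 - 5*c/3


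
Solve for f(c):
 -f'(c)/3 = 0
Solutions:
 f(c) = C1


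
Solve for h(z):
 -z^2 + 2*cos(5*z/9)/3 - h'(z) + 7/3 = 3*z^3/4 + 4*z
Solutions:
 h(z) = C1 - 3*z^4/16 - z^3/3 - 2*z^2 + 7*z/3 + 6*sin(5*z/9)/5


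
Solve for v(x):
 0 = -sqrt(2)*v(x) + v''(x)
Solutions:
 v(x) = C1*exp(-2^(1/4)*x) + C2*exp(2^(1/4)*x)


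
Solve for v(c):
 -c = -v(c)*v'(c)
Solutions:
 v(c) = -sqrt(C1 + c^2)
 v(c) = sqrt(C1 + c^2)


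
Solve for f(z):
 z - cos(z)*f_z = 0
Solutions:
 f(z) = C1 + Integral(z/cos(z), z)


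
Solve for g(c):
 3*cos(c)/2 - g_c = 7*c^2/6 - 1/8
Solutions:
 g(c) = C1 - 7*c^3/18 + c/8 + 3*sin(c)/2


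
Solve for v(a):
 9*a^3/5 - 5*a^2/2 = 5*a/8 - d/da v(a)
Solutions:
 v(a) = C1 - 9*a^4/20 + 5*a^3/6 + 5*a^2/16


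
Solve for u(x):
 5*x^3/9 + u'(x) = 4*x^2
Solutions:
 u(x) = C1 - 5*x^4/36 + 4*x^3/3


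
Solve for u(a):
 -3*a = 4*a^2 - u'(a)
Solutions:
 u(a) = C1 + 4*a^3/3 + 3*a^2/2


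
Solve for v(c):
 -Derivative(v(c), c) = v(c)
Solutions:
 v(c) = C1*exp(-c)


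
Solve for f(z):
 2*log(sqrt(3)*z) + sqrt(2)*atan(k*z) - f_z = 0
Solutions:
 f(z) = C1 + 2*z*log(z) - 2*z + z*log(3) + sqrt(2)*Piecewise((z*atan(k*z) - log(k^2*z^2 + 1)/(2*k), Ne(k, 0)), (0, True))


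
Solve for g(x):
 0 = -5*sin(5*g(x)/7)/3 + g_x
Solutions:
 -5*x/3 + 7*log(cos(5*g(x)/7) - 1)/10 - 7*log(cos(5*g(x)/7) + 1)/10 = C1


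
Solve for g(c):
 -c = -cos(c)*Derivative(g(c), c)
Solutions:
 g(c) = C1 + Integral(c/cos(c), c)


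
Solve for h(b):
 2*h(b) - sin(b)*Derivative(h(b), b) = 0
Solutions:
 h(b) = C1*(cos(b) - 1)/(cos(b) + 1)


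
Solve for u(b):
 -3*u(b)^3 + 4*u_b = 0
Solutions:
 u(b) = -sqrt(2)*sqrt(-1/(C1 + 3*b))
 u(b) = sqrt(2)*sqrt(-1/(C1 + 3*b))


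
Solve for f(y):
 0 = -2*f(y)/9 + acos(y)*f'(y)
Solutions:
 f(y) = C1*exp(2*Integral(1/acos(y), y)/9)


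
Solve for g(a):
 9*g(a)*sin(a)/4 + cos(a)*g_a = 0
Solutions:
 g(a) = C1*cos(a)^(9/4)


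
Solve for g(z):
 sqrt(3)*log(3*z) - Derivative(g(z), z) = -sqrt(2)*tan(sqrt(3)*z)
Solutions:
 g(z) = C1 + sqrt(3)*z*(log(z) - 1) + sqrt(3)*z*log(3) - sqrt(6)*log(cos(sqrt(3)*z))/3


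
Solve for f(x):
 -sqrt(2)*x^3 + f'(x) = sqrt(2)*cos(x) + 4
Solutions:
 f(x) = C1 + sqrt(2)*x^4/4 + 4*x + sqrt(2)*sin(x)


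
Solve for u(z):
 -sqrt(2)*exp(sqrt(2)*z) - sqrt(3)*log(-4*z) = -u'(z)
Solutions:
 u(z) = C1 + sqrt(3)*z*log(-z) + sqrt(3)*z*(-1 + 2*log(2)) + exp(sqrt(2)*z)


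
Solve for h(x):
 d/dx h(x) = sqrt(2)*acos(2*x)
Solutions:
 h(x) = C1 + sqrt(2)*(x*acos(2*x) - sqrt(1 - 4*x^2)/2)


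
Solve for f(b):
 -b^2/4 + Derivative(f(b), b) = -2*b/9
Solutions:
 f(b) = C1 + b^3/12 - b^2/9


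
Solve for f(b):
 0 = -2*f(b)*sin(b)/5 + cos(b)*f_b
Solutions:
 f(b) = C1/cos(b)^(2/5)


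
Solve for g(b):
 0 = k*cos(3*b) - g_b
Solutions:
 g(b) = C1 + k*sin(3*b)/3


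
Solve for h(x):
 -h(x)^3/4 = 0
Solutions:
 h(x) = 0


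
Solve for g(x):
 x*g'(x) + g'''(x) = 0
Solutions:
 g(x) = C1 + Integral(C2*airyai(-x) + C3*airybi(-x), x)


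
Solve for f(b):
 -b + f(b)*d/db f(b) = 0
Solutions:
 f(b) = -sqrt(C1 + b^2)
 f(b) = sqrt(C1 + b^2)


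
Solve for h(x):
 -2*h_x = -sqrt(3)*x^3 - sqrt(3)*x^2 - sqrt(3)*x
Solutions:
 h(x) = C1 + sqrt(3)*x^4/8 + sqrt(3)*x^3/6 + sqrt(3)*x^2/4


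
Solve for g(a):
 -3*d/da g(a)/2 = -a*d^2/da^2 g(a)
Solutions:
 g(a) = C1 + C2*a^(5/2)


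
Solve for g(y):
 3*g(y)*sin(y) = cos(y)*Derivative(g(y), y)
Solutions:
 g(y) = C1/cos(y)^3


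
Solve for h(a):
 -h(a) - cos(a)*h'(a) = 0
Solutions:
 h(a) = C1*sqrt(sin(a) - 1)/sqrt(sin(a) + 1)


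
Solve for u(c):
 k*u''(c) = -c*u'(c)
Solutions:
 u(c) = C1 + C2*sqrt(k)*erf(sqrt(2)*c*sqrt(1/k)/2)


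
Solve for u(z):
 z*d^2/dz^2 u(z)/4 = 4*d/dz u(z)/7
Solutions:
 u(z) = C1 + C2*z^(23/7)


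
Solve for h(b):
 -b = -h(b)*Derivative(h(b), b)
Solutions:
 h(b) = -sqrt(C1 + b^2)
 h(b) = sqrt(C1 + b^2)


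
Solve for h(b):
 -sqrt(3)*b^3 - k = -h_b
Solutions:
 h(b) = C1 + sqrt(3)*b^4/4 + b*k


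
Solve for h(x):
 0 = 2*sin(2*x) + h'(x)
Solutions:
 h(x) = C1 + cos(2*x)


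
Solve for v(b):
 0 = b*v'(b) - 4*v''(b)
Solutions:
 v(b) = C1 + C2*erfi(sqrt(2)*b/4)


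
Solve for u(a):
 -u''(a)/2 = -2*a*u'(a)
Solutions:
 u(a) = C1 + C2*erfi(sqrt(2)*a)


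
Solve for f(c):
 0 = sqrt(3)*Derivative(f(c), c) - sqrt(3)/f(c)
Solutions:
 f(c) = -sqrt(C1 + 2*c)
 f(c) = sqrt(C1 + 2*c)


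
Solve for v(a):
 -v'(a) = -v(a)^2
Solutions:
 v(a) = -1/(C1 + a)


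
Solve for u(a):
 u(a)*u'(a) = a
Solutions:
 u(a) = -sqrt(C1 + a^2)
 u(a) = sqrt(C1 + a^2)


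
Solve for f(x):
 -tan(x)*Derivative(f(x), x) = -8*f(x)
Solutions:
 f(x) = C1*sin(x)^8


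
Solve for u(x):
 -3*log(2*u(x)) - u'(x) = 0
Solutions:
 Integral(1/(log(_y) + log(2)), (_y, u(x)))/3 = C1 - x


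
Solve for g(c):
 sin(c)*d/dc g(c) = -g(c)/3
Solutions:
 g(c) = C1*(cos(c) + 1)^(1/6)/(cos(c) - 1)^(1/6)


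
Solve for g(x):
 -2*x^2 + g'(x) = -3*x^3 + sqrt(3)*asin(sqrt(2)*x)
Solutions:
 g(x) = C1 - 3*x^4/4 + 2*x^3/3 + sqrt(3)*(x*asin(sqrt(2)*x) + sqrt(2)*sqrt(1 - 2*x^2)/2)


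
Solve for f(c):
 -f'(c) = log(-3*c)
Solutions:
 f(c) = C1 - c*log(-c) + c*(1 - log(3))


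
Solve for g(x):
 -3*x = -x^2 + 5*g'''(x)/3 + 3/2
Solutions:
 g(x) = C1 + C2*x + C3*x^2 + x^5/100 - 3*x^4/40 - 3*x^3/20


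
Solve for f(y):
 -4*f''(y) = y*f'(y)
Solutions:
 f(y) = C1 + C2*erf(sqrt(2)*y/4)


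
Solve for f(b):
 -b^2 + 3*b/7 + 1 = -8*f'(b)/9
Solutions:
 f(b) = C1 + 3*b^3/8 - 27*b^2/112 - 9*b/8


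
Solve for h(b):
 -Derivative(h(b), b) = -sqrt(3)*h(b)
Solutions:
 h(b) = C1*exp(sqrt(3)*b)


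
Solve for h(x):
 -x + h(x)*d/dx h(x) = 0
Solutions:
 h(x) = -sqrt(C1 + x^2)
 h(x) = sqrt(C1 + x^2)


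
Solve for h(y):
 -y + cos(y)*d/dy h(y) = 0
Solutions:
 h(y) = C1 + Integral(y/cos(y), y)


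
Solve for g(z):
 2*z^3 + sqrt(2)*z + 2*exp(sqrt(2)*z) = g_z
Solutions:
 g(z) = C1 + z^4/2 + sqrt(2)*z^2/2 + sqrt(2)*exp(sqrt(2)*z)


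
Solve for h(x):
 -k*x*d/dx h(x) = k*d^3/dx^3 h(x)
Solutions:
 h(x) = C1 + Integral(C2*airyai(-x) + C3*airybi(-x), x)


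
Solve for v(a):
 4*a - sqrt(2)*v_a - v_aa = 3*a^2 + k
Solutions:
 v(a) = C1 + C2*exp(-sqrt(2)*a) - sqrt(2)*a^3/2 + sqrt(2)*a^2 + 3*a^2/2 - sqrt(2)*a*k/2 - 3*sqrt(2)*a/2 - 2*a


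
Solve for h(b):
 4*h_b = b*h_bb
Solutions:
 h(b) = C1 + C2*b^5


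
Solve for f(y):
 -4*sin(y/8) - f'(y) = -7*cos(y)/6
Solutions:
 f(y) = C1 + 7*sin(y)/6 + 32*cos(y/8)


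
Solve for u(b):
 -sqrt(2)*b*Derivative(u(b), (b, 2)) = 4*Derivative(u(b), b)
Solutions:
 u(b) = C1 + C2*b^(1 - 2*sqrt(2))
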